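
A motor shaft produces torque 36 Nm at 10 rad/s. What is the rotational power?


Given: tau = 36 Nm, omega = 10 rad/s
Using P = tau * omega
P = 36 * 10
P = 360 W

360 W


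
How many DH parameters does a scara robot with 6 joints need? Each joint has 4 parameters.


Given: 6 joints, 4 DH parameters per joint (d, theta, a, alpha)
Total DH parameters = number_of_joints * 4
Total = 6 * 4
Total = 24

24


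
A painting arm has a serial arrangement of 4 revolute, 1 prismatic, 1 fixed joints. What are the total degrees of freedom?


Given: serial robot with 4 revolute, 1 prismatic, 1 fixed joints
DOF contribution per joint type: revolute=1, prismatic=1, spherical=3, fixed=0
DOF = 4*1 + 1*1 + 1*0
DOF = 5

5


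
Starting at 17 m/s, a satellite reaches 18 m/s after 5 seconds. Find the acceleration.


Given: initial velocity v0 = 17 m/s, final velocity v = 18 m/s, time t = 5 s
Using a = (v - v0) / t
a = (18 - 17) / 5
a = 1 / 5
a = 1/5 m/s^2

1/5 m/s^2


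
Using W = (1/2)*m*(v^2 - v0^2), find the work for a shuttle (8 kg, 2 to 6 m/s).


Given: m = 8 kg, v0 = 2 m/s, v = 6 m/s
Using W = (1/2)*m*(v^2 - v0^2)
v^2 = 6^2 = 36
v0^2 = 2^2 = 4
v^2 - v0^2 = 36 - 4 = 32
W = (1/2)*8*32 = 128 J

128 J


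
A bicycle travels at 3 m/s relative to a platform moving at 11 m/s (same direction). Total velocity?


Given: object velocity = 3 m/s, platform velocity = 11 m/s (same direction)
Using classical velocity addition: v_total = v_object + v_platform
v_total = 3 + 11
v_total = 14 m/s

14 m/s


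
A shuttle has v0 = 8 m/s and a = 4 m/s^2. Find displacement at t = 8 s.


Given: v0 = 8 m/s, a = 4 m/s^2, t = 8 s
Using s = v0*t + (1/2)*a*t^2
s = 8*8 + (1/2)*4*8^2
s = 64 + (1/2)*256
s = 64 + 128
s = 192

192 m


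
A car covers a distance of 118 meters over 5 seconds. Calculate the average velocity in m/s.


Given: distance d = 118 m, time t = 5 s
Using v = d / t
v = 118 / 5
v = 118/5 m/s

118/5 m/s


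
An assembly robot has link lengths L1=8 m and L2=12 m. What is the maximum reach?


Given: L1 = 8 m, L2 = 12 m
For a 2-link planar arm, max reach = L1 + L2 (fully extended)
Max reach = 8 + 12
Max reach = 20 m

20 m


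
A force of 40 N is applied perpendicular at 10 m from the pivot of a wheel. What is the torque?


Given: F = 40 N, r = 10 m, angle = 90 deg (perpendicular)
Using tau = F * r * sin(90)
sin(90) = 1
tau = 40 * 10 * 1
tau = 400 Nm

400 Nm


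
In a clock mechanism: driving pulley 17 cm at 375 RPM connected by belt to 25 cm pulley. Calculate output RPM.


Given: D1 = 17 cm, w1 = 375 RPM, D2 = 25 cm
Using D1*w1 = D2*w2
w2 = D1*w1 / D2
w2 = 17*375 / 25
w2 = 6375 / 25
w2 = 255 RPM

255 RPM


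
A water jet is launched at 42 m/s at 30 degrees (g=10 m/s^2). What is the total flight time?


Given: v0 = 42 m/s, theta = 30 deg, g = 10 m/s^2
sin(30) = 1/2
Using T = 2*v0*sin(theta) / g
T = 2*42*1/2 / 10
T = 42 / 10
T = 21/5 s

21/5 s


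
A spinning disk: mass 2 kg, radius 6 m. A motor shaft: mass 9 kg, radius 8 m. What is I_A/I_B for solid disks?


Given: M1=2 kg, R1=6 m, M2=9 kg, R2=8 m
For a disk: I = (1/2)*M*R^2, so I_A/I_B = (M1*R1^2)/(M2*R2^2)
M1*R1^2 = 2*36 = 72
M2*R2^2 = 9*64 = 576
I_A/I_B = 72/576 = 1/8

1/8


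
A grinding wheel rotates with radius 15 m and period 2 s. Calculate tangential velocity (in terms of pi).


Given: radius r = 15 m, period T = 2 s
Using v = 2*pi*r / T
v = 2*pi*15 / 2
v = 30*pi / 2
v = 15*pi m/s

15*pi m/s


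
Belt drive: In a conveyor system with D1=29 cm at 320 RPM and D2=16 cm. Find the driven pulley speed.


Given: D1 = 29 cm, w1 = 320 RPM, D2 = 16 cm
Using D1*w1 = D2*w2
w2 = D1*w1 / D2
w2 = 29*320 / 16
w2 = 9280 / 16
w2 = 580 RPM

580 RPM


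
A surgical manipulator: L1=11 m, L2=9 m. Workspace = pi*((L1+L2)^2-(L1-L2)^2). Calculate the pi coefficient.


Given: L1 = 11, L2 = 9
(L1+L2)^2 = (20)^2 = 400
(L1-L2)^2 = (2)^2 = 4
Difference = 400 - 4 = 396
This equals 4*L1*L2 = 4*11*9 = 396
Workspace area = 396*pi

396


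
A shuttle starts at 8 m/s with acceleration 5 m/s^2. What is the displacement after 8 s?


Given: v0 = 8 m/s, a = 5 m/s^2, t = 8 s
Using s = v0*t + (1/2)*a*t^2
s = 8*8 + (1/2)*5*8^2
s = 64 + (1/2)*320
s = 64 + 160
s = 224

224 m


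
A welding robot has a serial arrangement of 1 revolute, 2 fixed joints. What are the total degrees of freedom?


Given: serial robot with 1 revolute, 2 fixed joints
DOF contribution per joint type: revolute=1, prismatic=1, spherical=3, fixed=0
DOF = 1*1 + 2*0
DOF = 1

1


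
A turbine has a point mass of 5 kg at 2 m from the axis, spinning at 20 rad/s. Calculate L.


Given: m = 5 kg, r = 2 m, omega = 20 rad/s
For a point mass: I = m*r^2
I = 5*2^2 = 5*4 = 20
L = I*omega = 20*20
L = 400 kg*m^2/s

400 kg*m^2/s


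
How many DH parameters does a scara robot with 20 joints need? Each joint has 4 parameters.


Given: 20 joints, 4 DH parameters per joint (d, theta, a, alpha)
Total DH parameters = number_of_joints * 4
Total = 20 * 4
Total = 80

80


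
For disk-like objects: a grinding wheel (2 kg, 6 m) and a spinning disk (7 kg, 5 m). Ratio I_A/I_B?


Given: M1=2 kg, R1=6 m, M2=7 kg, R2=5 m
For a disk: I = (1/2)*M*R^2, so I_A/I_B = (M1*R1^2)/(M2*R2^2)
M1*R1^2 = 2*36 = 72
M2*R2^2 = 7*25 = 175
I_A/I_B = 72/175 = 72/175

72/175


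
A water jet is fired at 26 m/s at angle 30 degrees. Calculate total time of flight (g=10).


Given: v0 = 26 m/s, theta = 30 deg, g = 10 m/s^2
sin(30) = 1/2
Using T = 2*v0*sin(theta) / g
T = 2*26*1/2 / 10
T = 26 / 10
T = 13/5 s

13/5 s


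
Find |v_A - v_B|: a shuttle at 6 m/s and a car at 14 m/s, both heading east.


Given: v_A = 6 m/s east, v_B = 14 m/s east
Both move in the same direction; relative speed = |v_A - v_B|
|6 - 14| = |-8|
= 8 m/s

8 m/s


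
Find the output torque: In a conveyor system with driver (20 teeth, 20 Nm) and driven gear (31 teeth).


Given: N1 = 20, N2 = 31, T1 = 20 Nm
Using T2/T1 = N2/N1
T2 = T1 * N2 / N1
T2 = 20 * 31 / 20
T2 = 620 / 20
T2 = 31 Nm

31 Nm


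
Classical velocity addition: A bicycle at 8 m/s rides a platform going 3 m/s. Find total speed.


Given: object velocity = 8 m/s, platform velocity = 3 m/s (same direction)
Using classical velocity addition: v_total = v_object + v_platform
v_total = 8 + 3
v_total = 11 m/s

11 m/s


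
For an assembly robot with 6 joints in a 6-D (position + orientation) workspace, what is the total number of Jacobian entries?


Given: task space dimension = 6, joints = 6
Jacobian is a 6 x 6 matrix
Total entries = rows * columns
Total = 6 * 6
Total = 36

36


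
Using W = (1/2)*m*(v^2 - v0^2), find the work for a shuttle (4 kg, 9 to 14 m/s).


Given: m = 4 kg, v0 = 9 m/s, v = 14 m/s
Using W = (1/2)*m*(v^2 - v0^2)
v^2 = 14^2 = 196
v0^2 = 9^2 = 81
v^2 - v0^2 = 196 - 81 = 115
W = (1/2)*4*115 = 230 J

230 J


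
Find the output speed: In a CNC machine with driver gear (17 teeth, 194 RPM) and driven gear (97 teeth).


Given: N1 = 17 teeth, w1 = 194 RPM, N2 = 97 teeth
Using N1*w1 = N2*w2
w2 = N1*w1 / N2
w2 = 17*194 / 97
w2 = 3298 / 97
w2 = 34 RPM

34 RPM


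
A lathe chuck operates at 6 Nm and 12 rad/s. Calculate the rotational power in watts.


Given: tau = 6 Nm, omega = 12 rad/s
Using P = tau * omega
P = 6 * 12
P = 72 W

72 W


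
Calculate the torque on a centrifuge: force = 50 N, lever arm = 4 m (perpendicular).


Given: F = 50 N, r = 4 m, angle = 90 deg (perpendicular)
Using tau = F * r * sin(90)
sin(90) = 1
tau = 50 * 4 * 1
tau = 200 Nm

200 Nm


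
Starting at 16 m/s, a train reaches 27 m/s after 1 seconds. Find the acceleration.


Given: initial velocity v0 = 16 m/s, final velocity v = 27 m/s, time t = 1 s
Using a = (v - v0) / t
a = (27 - 16) / 1
a = 11 / 1
a = 11 m/s^2

11 m/s^2


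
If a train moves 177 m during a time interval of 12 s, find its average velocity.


Given: distance d = 177 m, time t = 12 s
Using v = d / t
v = 177 / 12
v = 59/4 m/s

59/4 m/s


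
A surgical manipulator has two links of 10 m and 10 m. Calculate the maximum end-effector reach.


Given: L1 = 10 m, L2 = 10 m
For a 2-link planar arm, max reach = L1 + L2 (fully extended)
Max reach = 10 + 10
Max reach = 20 m

20 m


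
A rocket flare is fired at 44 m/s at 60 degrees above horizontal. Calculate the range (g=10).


Given: v0 = 44 m/s, theta = 60 deg, g = 10 m/s^2
sin(2*60) = sin(120) = sqrt(3)/2
Using R = v0^2 * sin(2*theta) / g
R = 44^2 * (sqrt(3)/2) / 10
R = 1936 * sqrt(3) / 20
R = 484/5*sqrt(3) m

484/5*sqrt(3) m


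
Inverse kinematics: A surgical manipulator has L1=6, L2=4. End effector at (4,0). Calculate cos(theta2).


Given: L1 = 6, L2 = 4, target (x, y) = (4, 0)
Using cos(theta2) = (x^2 + y^2 - L1^2 - L2^2) / (2*L1*L2)
x^2 + y^2 = 4^2 + 0 = 16
L1^2 + L2^2 = 36 + 16 = 52
Numerator = 16 - 52 = -36
Denominator = 2*6*4 = 48
cos(theta2) = -36/48 = -3/4

-3/4


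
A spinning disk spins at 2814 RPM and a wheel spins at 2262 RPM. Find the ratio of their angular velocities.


Given: RPM_A = 2814, RPM_B = 2262
omega = 2*pi*RPM/60, so omega_A/omega_B = RPM_A / RPM_B
omega_A/omega_B = 2814 / 2262
omega_A/omega_B = 469/377

469/377


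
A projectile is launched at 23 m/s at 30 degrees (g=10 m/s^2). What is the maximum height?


Given: v0 = 23 m/s, theta = 30 deg, g = 10 m/s^2
sin^2(30) = 1/4
Using H = v0^2 * sin^2(theta) / (2*g)
H = 23^2 * 1/4 / (2*10)
H = 529 * 1/4 / 20
H = 529/4 / 20
H = 529/80 m

529/80 m


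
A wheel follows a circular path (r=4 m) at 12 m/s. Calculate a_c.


Given: v = 12 m/s, r = 4 m
Using a_c = v^2 / r
a_c = 12^2 / 4
a_c = 144 / 4
a_c = 36 m/s^2

36 m/s^2


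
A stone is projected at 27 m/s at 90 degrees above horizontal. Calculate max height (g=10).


Given: v0 = 27 m/s, theta = 90 deg, g = 10 m/s^2
sin^2(90) = 1
Using H = v0^2 * sin^2(theta) / (2*g)
H = 27^2 * 1 / (2*10)
H = 729 * 1 / 20
H = 729 / 20
H = 729/20 m

729/20 m


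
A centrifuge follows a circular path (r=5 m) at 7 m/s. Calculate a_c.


Given: v = 7 m/s, r = 5 m
Using a_c = v^2 / r
a_c = 7^2 / 5
a_c = 49 / 5
a_c = 49/5 m/s^2

49/5 m/s^2


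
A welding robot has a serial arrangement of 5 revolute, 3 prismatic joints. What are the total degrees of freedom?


Given: serial robot with 5 revolute, 3 prismatic joints
DOF contribution per joint type: revolute=1, prismatic=1, spherical=3, fixed=0
DOF = 5*1 + 3*1
DOF = 8

8


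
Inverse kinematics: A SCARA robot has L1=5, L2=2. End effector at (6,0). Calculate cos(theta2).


Given: L1 = 5, L2 = 2, target (x, y) = (6, 0)
Using cos(theta2) = (x^2 + y^2 - L1^2 - L2^2) / (2*L1*L2)
x^2 + y^2 = 6^2 + 0 = 36
L1^2 + L2^2 = 25 + 4 = 29
Numerator = 36 - 29 = 7
Denominator = 2*5*2 = 20
cos(theta2) = 7/20 = 7/20

7/20


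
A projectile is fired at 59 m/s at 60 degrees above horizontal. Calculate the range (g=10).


Given: v0 = 59 m/s, theta = 60 deg, g = 10 m/s^2
sin(2*60) = sin(120) = sqrt(3)/2
Using R = v0^2 * sin(2*theta) / g
R = 59^2 * (sqrt(3)/2) / 10
R = 3481 * sqrt(3) / 20
R = 3481/20*sqrt(3) m

3481/20*sqrt(3) m


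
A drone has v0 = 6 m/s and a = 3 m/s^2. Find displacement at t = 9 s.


Given: v0 = 6 m/s, a = 3 m/s^2, t = 9 s
Using s = v0*t + (1/2)*a*t^2
s = 6*9 + (1/2)*3*9^2
s = 54 + (1/2)*243
s = 54 + 243/2
s = 351/2

351/2 m


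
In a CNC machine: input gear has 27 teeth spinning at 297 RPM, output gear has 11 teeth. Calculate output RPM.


Given: N1 = 27 teeth, w1 = 297 RPM, N2 = 11 teeth
Using N1*w1 = N2*w2
w2 = N1*w1 / N2
w2 = 27*297 / 11
w2 = 8019 / 11
w2 = 729 RPM

729 RPM


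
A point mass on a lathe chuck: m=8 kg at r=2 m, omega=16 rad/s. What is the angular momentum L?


Given: m = 8 kg, r = 2 m, omega = 16 rad/s
For a point mass: I = m*r^2
I = 8*2^2 = 8*4 = 32
L = I*omega = 32*16
L = 512 kg*m^2/s

512 kg*m^2/s


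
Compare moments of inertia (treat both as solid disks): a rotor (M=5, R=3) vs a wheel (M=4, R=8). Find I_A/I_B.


Given: M1=5 kg, R1=3 m, M2=4 kg, R2=8 m
For a disk: I = (1/2)*M*R^2, so I_A/I_B = (M1*R1^2)/(M2*R2^2)
M1*R1^2 = 5*9 = 45
M2*R2^2 = 4*64 = 256
I_A/I_B = 45/256 = 45/256

45/256


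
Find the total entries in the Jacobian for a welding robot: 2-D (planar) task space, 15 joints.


Given: task space dimension = 2, joints = 15
Jacobian is a 2 x 15 matrix
Total entries = rows * columns
Total = 2 * 15
Total = 30

30


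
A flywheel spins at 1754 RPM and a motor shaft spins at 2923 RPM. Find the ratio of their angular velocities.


Given: RPM_A = 1754, RPM_B = 2923
omega = 2*pi*RPM/60, so omega_A/omega_B = RPM_A / RPM_B
omega_A/omega_B = 1754 / 2923
omega_A/omega_B = 1754/2923

1754/2923


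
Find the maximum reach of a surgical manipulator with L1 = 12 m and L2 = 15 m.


Given: L1 = 12 m, L2 = 15 m
For a 2-link planar arm, max reach = L1 + L2 (fully extended)
Max reach = 12 + 15
Max reach = 27 m

27 m


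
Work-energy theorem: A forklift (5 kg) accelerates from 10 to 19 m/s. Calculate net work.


Given: m = 5 kg, v0 = 10 m/s, v = 19 m/s
Using W = (1/2)*m*(v^2 - v0^2)
v^2 = 19^2 = 361
v0^2 = 10^2 = 100
v^2 - v0^2 = 361 - 100 = 261
W = (1/2)*5*261 = 1305/2 J

1305/2 J


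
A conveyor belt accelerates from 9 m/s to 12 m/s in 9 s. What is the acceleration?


Given: initial velocity v0 = 9 m/s, final velocity v = 12 m/s, time t = 9 s
Using a = (v - v0) / t
a = (12 - 9) / 9
a = 3 / 9
a = 1/3 m/s^2

1/3 m/s^2


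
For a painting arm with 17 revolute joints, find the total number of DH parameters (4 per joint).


Given: 17 joints, 4 DH parameters per joint (d, theta, a, alpha)
Total DH parameters = number_of_joints * 4
Total = 17 * 4
Total = 68

68


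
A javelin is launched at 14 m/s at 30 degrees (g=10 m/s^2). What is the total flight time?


Given: v0 = 14 m/s, theta = 30 deg, g = 10 m/s^2
sin(30) = 1/2
Using T = 2*v0*sin(theta) / g
T = 2*14*1/2 / 10
T = 14 / 10
T = 7/5 s

7/5 s


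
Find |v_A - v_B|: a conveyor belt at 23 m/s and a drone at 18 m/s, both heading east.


Given: v_A = 23 m/s east, v_B = 18 m/s east
Both move in the same direction; relative speed = |v_A - v_B|
|23 - 18| = |5|
= 5 m/s

5 m/s


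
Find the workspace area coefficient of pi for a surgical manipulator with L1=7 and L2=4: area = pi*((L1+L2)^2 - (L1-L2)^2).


Given: L1 = 7, L2 = 4
(L1+L2)^2 = (11)^2 = 121
(L1-L2)^2 = (3)^2 = 9
Difference = 121 - 9 = 112
This equals 4*L1*L2 = 4*7*4 = 112
Workspace area = 112*pi

112


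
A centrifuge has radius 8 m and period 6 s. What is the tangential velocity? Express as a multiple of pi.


Given: radius r = 8 m, period T = 6 s
Using v = 2*pi*r / T
v = 2*pi*8 / 6
v = 16*pi / 6
v = 8/3*pi m/s

8/3*pi m/s


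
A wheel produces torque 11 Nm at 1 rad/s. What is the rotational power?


Given: tau = 11 Nm, omega = 1 rad/s
Using P = tau * omega
P = 11 * 1
P = 11 W

11 W


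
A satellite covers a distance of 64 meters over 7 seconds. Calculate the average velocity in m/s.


Given: distance d = 64 m, time t = 7 s
Using v = d / t
v = 64 / 7
v = 64/7 m/s

64/7 m/s


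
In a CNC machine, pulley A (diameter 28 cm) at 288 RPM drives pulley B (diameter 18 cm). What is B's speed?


Given: D1 = 28 cm, w1 = 288 RPM, D2 = 18 cm
Using D1*w1 = D2*w2
w2 = D1*w1 / D2
w2 = 28*288 / 18
w2 = 8064 / 18
w2 = 448 RPM

448 RPM


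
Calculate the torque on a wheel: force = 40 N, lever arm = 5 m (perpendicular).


Given: F = 40 N, r = 5 m, angle = 90 deg (perpendicular)
Using tau = F * r * sin(90)
sin(90) = 1
tau = 40 * 5 * 1
tau = 200 Nm

200 Nm


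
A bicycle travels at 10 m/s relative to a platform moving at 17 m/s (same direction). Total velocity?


Given: object velocity = 10 m/s, platform velocity = 17 m/s (same direction)
Using classical velocity addition: v_total = v_object + v_platform
v_total = 10 + 17
v_total = 27 m/s

27 m/s


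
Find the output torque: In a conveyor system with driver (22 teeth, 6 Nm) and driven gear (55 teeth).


Given: N1 = 22, N2 = 55, T1 = 6 Nm
Using T2/T1 = N2/N1
T2 = T1 * N2 / N1
T2 = 6 * 55 / 22
T2 = 330 / 22
T2 = 15 Nm

15 Nm


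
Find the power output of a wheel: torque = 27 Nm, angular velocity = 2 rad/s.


Given: tau = 27 Nm, omega = 2 rad/s
Using P = tau * omega
P = 27 * 2
P = 54 W

54 W


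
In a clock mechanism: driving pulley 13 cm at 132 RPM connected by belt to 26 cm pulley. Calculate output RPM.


Given: D1 = 13 cm, w1 = 132 RPM, D2 = 26 cm
Using D1*w1 = D2*w2
w2 = D1*w1 / D2
w2 = 13*132 / 26
w2 = 1716 / 26
w2 = 66 RPM

66 RPM


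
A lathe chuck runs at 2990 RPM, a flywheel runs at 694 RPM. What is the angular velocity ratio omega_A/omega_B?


Given: RPM_A = 2990, RPM_B = 694
omega = 2*pi*RPM/60, so omega_A/omega_B = RPM_A / RPM_B
omega_A/omega_B = 2990 / 694
omega_A/omega_B = 1495/347

1495/347


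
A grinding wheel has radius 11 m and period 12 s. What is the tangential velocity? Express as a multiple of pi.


Given: radius r = 11 m, period T = 12 s
Using v = 2*pi*r / T
v = 2*pi*11 / 12
v = 22*pi / 12
v = 11/6*pi m/s

11/6*pi m/s


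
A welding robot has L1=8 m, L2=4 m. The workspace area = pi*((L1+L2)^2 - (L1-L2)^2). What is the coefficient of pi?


Given: L1 = 8, L2 = 4
(L1+L2)^2 = (12)^2 = 144
(L1-L2)^2 = (4)^2 = 16
Difference = 144 - 16 = 128
This equals 4*L1*L2 = 4*8*4 = 128
Workspace area = 128*pi

128


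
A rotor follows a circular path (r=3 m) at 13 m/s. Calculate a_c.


Given: v = 13 m/s, r = 3 m
Using a_c = v^2 / r
a_c = 13^2 / 3
a_c = 169 / 3
a_c = 169/3 m/s^2

169/3 m/s^2


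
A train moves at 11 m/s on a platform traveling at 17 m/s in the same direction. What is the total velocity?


Given: object velocity = 11 m/s, platform velocity = 17 m/s (same direction)
Using classical velocity addition: v_total = v_object + v_platform
v_total = 11 + 17
v_total = 28 m/s

28 m/s


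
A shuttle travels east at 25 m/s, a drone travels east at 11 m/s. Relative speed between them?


Given: v_A = 25 m/s east, v_B = 11 m/s east
Both move in the same direction; relative speed = |v_A - v_B|
|25 - 11| = |14|
= 14 m/s

14 m/s


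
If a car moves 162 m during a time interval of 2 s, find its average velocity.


Given: distance d = 162 m, time t = 2 s
Using v = d / t
v = 162 / 2
v = 81 m/s

81 m/s


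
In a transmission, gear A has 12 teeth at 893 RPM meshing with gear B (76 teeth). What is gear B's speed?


Given: N1 = 12 teeth, w1 = 893 RPM, N2 = 76 teeth
Using N1*w1 = N2*w2
w2 = N1*w1 / N2
w2 = 12*893 / 76
w2 = 10716 / 76
w2 = 141 RPM

141 RPM


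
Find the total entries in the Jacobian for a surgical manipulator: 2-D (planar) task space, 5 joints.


Given: task space dimension = 2, joints = 5
Jacobian is a 2 x 5 matrix
Total entries = rows * columns
Total = 2 * 5
Total = 10

10


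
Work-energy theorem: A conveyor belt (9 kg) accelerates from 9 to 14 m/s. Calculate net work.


Given: m = 9 kg, v0 = 9 m/s, v = 14 m/s
Using W = (1/2)*m*(v^2 - v0^2)
v^2 = 14^2 = 196
v0^2 = 9^2 = 81
v^2 - v0^2 = 196 - 81 = 115
W = (1/2)*9*115 = 1035/2 J

1035/2 J


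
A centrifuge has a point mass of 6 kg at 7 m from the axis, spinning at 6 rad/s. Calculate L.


Given: m = 6 kg, r = 7 m, omega = 6 rad/s
For a point mass: I = m*r^2
I = 6*7^2 = 6*49 = 294
L = I*omega = 294*6
L = 1764 kg*m^2/s

1764 kg*m^2/s


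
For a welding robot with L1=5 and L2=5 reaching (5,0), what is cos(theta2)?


Given: L1 = 5, L2 = 5, target (x, y) = (5, 0)
Using cos(theta2) = (x^2 + y^2 - L1^2 - L2^2) / (2*L1*L2)
x^2 + y^2 = 5^2 + 0 = 25
L1^2 + L2^2 = 25 + 25 = 50
Numerator = 25 - 50 = -25
Denominator = 2*5*5 = 50
cos(theta2) = -25/50 = -1/2

-1/2


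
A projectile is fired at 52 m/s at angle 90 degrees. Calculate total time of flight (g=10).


Given: v0 = 52 m/s, theta = 90 deg, g = 10 m/s^2
sin(90) = 1
Using T = 2*v0*sin(theta) / g
T = 2*52*1 / 10
T = 104 / 10
T = 52/5 s

52/5 s


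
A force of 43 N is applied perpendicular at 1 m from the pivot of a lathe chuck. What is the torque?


Given: F = 43 N, r = 1 m, angle = 90 deg (perpendicular)
Using tau = F * r * sin(90)
sin(90) = 1
tau = 43 * 1 * 1
tau = 43 Nm

43 Nm


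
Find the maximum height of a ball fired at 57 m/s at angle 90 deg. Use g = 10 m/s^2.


Given: v0 = 57 m/s, theta = 90 deg, g = 10 m/s^2
sin^2(90) = 1
Using H = v0^2 * sin^2(theta) / (2*g)
H = 57^2 * 1 / (2*10)
H = 3249 * 1 / 20
H = 3249 / 20
H = 3249/20 m

3249/20 m


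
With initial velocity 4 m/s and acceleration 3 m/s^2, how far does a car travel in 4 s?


Given: v0 = 4 m/s, a = 3 m/s^2, t = 4 s
Using s = v0*t + (1/2)*a*t^2
s = 4*4 + (1/2)*3*4^2
s = 16 + (1/2)*48
s = 16 + 24
s = 40

40 m


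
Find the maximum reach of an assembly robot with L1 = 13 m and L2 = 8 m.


Given: L1 = 13 m, L2 = 8 m
For a 2-link planar arm, max reach = L1 + L2 (fully extended)
Max reach = 13 + 8
Max reach = 21 m

21 m


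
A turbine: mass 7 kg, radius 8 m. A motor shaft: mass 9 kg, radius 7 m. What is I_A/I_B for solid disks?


Given: M1=7 kg, R1=8 m, M2=9 kg, R2=7 m
For a disk: I = (1/2)*M*R^2, so I_A/I_B = (M1*R1^2)/(M2*R2^2)
M1*R1^2 = 7*64 = 448
M2*R2^2 = 9*49 = 441
I_A/I_B = 448/441 = 64/63

64/63


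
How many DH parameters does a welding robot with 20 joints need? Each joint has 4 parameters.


Given: 20 joints, 4 DH parameters per joint (d, theta, a, alpha)
Total DH parameters = number_of_joints * 4
Total = 20 * 4
Total = 80

80


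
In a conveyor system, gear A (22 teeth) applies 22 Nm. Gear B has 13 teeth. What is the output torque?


Given: N1 = 22, N2 = 13, T1 = 22 Nm
Using T2/T1 = N2/N1
T2 = T1 * N2 / N1
T2 = 22 * 13 / 22
T2 = 286 / 22
T2 = 13 Nm

13 Nm


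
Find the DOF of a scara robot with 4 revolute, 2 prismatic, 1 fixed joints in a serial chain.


Given: serial robot with 4 revolute, 2 prismatic, 1 fixed joints
DOF contribution per joint type: revolute=1, prismatic=1, spherical=3, fixed=0
DOF = 4*1 + 2*1 + 1*0
DOF = 6

6


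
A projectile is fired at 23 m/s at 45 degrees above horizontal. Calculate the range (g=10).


Given: v0 = 23 m/s, theta = 45 deg, g = 10 m/s^2
sin(2*45) = sin(90) = 1
Using R = v0^2 * sin(2*theta) / g
R = 23^2 * 1 / 10
R = 529 / 10
R = 529/10 m

529/10 m


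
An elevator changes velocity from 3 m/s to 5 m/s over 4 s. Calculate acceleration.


Given: initial velocity v0 = 3 m/s, final velocity v = 5 m/s, time t = 4 s
Using a = (v - v0) / t
a = (5 - 3) / 4
a = 2 / 4
a = 1/2 m/s^2

1/2 m/s^2


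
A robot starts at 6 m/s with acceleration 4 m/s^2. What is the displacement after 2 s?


Given: v0 = 6 m/s, a = 4 m/s^2, t = 2 s
Using s = v0*t + (1/2)*a*t^2
s = 6*2 + (1/2)*4*2^2
s = 12 + (1/2)*16
s = 12 + 8
s = 20

20 m


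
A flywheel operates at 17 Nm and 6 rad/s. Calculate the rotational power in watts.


Given: tau = 17 Nm, omega = 6 rad/s
Using P = tau * omega
P = 17 * 6
P = 102 W

102 W


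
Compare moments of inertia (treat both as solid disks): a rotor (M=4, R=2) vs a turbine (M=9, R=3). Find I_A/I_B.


Given: M1=4 kg, R1=2 m, M2=9 kg, R2=3 m
For a disk: I = (1/2)*M*R^2, so I_A/I_B = (M1*R1^2)/(M2*R2^2)
M1*R1^2 = 4*4 = 16
M2*R2^2 = 9*9 = 81
I_A/I_B = 16/81 = 16/81

16/81


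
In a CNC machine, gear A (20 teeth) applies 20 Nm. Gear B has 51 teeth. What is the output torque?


Given: N1 = 20, N2 = 51, T1 = 20 Nm
Using T2/T1 = N2/N1
T2 = T1 * N2 / N1
T2 = 20 * 51 / 20
T2 = 1020 / 20
T2 = 51 Nm

51 Nm


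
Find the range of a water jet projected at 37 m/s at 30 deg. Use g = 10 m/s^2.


Given: v0 = 37 m/s, theta = 30 deg, g = 10 m/s^2
sin(2*30) = sin(60) = sqrt(3)/2
Using R = v0^2 * sin(2*theta) / g
R = 37^2 * (sqrt(3)/2) / 10
R = 1369 * sqrt(3) / 20
R = 1369/20*sqrt(3) m

1369/20*sqrt(3) m


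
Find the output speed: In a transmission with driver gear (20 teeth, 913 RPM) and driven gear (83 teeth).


Given: N1 = 20 teeth, w1 = 913 RPM, N2 = 83 teeth
Using N1*w1 = N2*w2
w2 = N1*w1 / N2
w2 = 20*913 / 83
w2 = 18260 / 83
w2 = 220 RPM

220 RPM


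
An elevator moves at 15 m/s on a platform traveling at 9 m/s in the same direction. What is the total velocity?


Given: object velocity = 15 m/s, platform velocity = 9 m/s (same direction)
Using classical velocity addition: v_total = v_object + v_platform
v_total = 15 + 9
v_total = 24 m/s

24 m/s


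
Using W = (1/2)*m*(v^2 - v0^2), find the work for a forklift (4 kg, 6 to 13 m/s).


Given: m = 4 kg, v0 = 6 m/s, v = 13 m/s
Using W = (1/2)*m*(v^2 - v0^2)
v^2 = 13^2 = 169
v0^2 = 6^2 = 36
v^2 - v0^2 = 169 - 36 = 133
W = (1/2)*4*133 = 266 J

266 J


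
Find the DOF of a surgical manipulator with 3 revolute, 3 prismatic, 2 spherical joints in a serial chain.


Given: serial robot with 3 revolute, 3 prismatic, 2 spherical joints
DOF contribution per joint type: revolute=1, prismatic=1, spherical=3, fixed=0
DOF = 3*1 + 3*1 + 2*3
DOF = 12

12


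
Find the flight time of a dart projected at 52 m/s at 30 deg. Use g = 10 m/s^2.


Given: v0 = 52 m/s, theta = 30 deg, g = 10 m/s^2
sin(30) = 1/2
Using T = 2*v0*sin(theta) / g
T = 2*52*1/2 / 10
T = 52 / 10
T = 26/5 s

26/5 s


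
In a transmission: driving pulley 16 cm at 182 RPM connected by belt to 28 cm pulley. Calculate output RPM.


Given: D1 = 16 cm, w1 = 182 RPM, D2 = 28 cm
Using D1*w1 = D2*w2
w2 = D1*w1 / D2
w2 = 16*182 / 28
w2 = 2912 / 28
w2 = 104 RPM

104 RPM


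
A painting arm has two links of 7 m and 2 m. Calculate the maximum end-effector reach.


Given: L1 = 7 m, L2 = 2 m
For a 2-link planar arm, max reach = L1 + L2 (fully extended)
Max reach = 7 + 2
Max reach = 9 m

9 m


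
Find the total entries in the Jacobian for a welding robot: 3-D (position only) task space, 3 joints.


Given: task space dimension = 3, joints = 3
Jacobian is a 3 x 3 matrix
Total entries = rows * columns
Total = 3 * 3
Total = 9

9


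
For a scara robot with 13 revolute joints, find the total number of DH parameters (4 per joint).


Given: 13 joints, 4 DH parameters per joint (d, theta, a, alpha)
Total DH parameters = number_of_joints * 4
Total = 13 * 4
Total = 52

52


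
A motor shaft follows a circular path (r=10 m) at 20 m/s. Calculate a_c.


Given: v = 20 m/s, r = 10 m
Using a_c = v^2 / r
a_c = 20^2 / 10
a_c = 400 / 10
a_c = 40 m/s^2

40 m/s^2


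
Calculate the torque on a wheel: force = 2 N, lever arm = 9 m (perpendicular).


Given: F = 2 N, r = 9 m, angle = 90 deg (perpendicular)
Using tau = F * r * sin(90)
sin(90) = 1
tau = 2 * 9 * 1
tau = 18 Nm

18 Nm


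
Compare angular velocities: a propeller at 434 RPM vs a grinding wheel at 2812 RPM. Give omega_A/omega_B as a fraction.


Given: RPM_A = 434, RPM_B = 2812
omega = 2*pi*RPM/60, so omega_A/omega_B = RPM_A / RPM_B
omega_A/omega_B = 434 / 2812
omega_A/omega_B = 217/1406

217/1406


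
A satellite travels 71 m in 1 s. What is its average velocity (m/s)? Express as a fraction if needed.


Given: distance d = 71 m, time t = 1 s
Using v = d / t
v = 71 / 1
v = 71 m/s

71 m/s


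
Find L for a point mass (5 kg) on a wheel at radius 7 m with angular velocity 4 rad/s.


Given: m = 5 kg, r = 7 m, omega = 4 rad/s
For a point mass: I = m*r^2
I = 5*7^2 = 5*49 = 245
L = I*omega = 245*4
L = 980 kg*m^2/s

980 kg*m^2/s


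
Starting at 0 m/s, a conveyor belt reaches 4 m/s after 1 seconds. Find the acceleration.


Given: initial velocity v0 = 0 m/s, final velocity v = 4 m/s, time t = 1 s
Using a = (v - v0) / t
a = (4 - 0) / 1
a = 4 / 1
a = 4 m/s^2

4 m/s^2


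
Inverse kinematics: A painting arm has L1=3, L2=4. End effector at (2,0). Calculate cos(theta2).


Given: L1 = 3, L2 = 4, target (x, y) = (2, 0)
Using cos(theta2) = (x^2 + y^2 - L1^2 - L2^2) / (2*L1*L2)
x^2 + y^2 = 2^2 + 0 = 4
L1^2 + L2^2 = 9 + 16 = 25
Numerator = 4 - 25 = -21
Denominator = 2*3*4 = 24
cos(theta2) = -21/24 = -7/8

-7/8


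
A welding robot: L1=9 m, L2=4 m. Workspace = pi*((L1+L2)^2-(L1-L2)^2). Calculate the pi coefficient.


Given: L1 = 9, L2 = 4
(L1+L2)^2 = (13)^2 = 169
(L1-L2)^2 = (5)^2 = 25
Difference = 169 - 25 = 144
This equals 4*L1*L2 = 4*9*4 = 144
Workspace area = 144*pi

144


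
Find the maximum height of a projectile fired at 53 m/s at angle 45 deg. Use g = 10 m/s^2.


Given: v0 = 53 m/s, theta = 45 deg, g = 10 m/s^2
sin^2(45) = 1/2
Using H = v0^2 * sin^2(theta) / (2*g)
H = 53^2 * 1/2 / (2*10)
H = 2809 * 1/2 / 20
H = 2809/2 / 20
H = 2809/40 m

2809/40 m


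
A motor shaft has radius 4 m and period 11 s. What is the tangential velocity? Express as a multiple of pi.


Given: radius r = 4 m, period T = 11 s
Using v = 2*pi*r / T
v = 2*pi*4 / 11
v = 8*pi / 11
v = 8/11*pi m/s

8/11*pi m/s


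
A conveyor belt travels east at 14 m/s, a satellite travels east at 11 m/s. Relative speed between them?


Given: v_A = 14 m/s east, v_B = 11 m/s east
Both move in the same direction; relative speed = |v_A - v_B|
|14 - 11| = |3|
= 3 m/s

3 m/s


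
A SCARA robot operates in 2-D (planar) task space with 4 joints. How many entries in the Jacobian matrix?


Given: task space dimension = 2, joints = 4
Jacobian is a 2 x 4 matrix
Total entries = rows * columns
Total = 2 * 4
Total = 8

8


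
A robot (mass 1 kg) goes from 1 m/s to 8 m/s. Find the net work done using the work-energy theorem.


Given: m = 1 kg, v0 = 1 m/s, v = 8 m/s
Using W = (1/2)*m*(v^2 - v0^2)
v^2 = 8^2 = 64
v0^2 = 1^2 = 1
v^2 - v0^2 = 64 - 1 = 63
W = (1/2)*1*63 = 63/2 J

63/2 J


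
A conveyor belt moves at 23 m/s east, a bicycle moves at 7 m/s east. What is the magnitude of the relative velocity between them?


Given: v_A = 23 m/s east, v_B = 7 m/s east
Both move in the same direction; relative speed = |v_A - v_B|
|23 - 7| = |16|
= 16 m/s

16 m/s


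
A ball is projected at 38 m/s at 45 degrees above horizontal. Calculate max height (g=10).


Given: v0 = 38 m/s, theta = 45 deg, g = 10 m/s^2
sin^2(45) = 1/2
Using H = v0^2 * sin^2(theta) / (2*g)
H = 38^2 * 1/2 / (2*10)
H = 1444 * 1/2 / 20
H = 722 / 20
H = 361/10 m

361/10 m


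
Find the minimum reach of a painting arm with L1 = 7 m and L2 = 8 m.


Given: L1 = 7 m, L2 = 8 m
For a 2-link planar arm, min reach = |L1 - L2| (second link folded back)
Min reach = |7 - 8|
Min reach = 1 m

1 m


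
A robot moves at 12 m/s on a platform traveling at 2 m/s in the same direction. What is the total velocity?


Given: object velocity = 12 m/s, platform velocity = 2 m/s (same direction)
Using classical velocity addition: v_total = v_object + v_platform
v_total = 12 + 2
v_total = 14 m/s

14 m/s


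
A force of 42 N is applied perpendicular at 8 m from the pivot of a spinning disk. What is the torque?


Given: F = 42 N, r = 8 m, angle = 90 deg (perpendicular)
Using tau = F * r * sin(90)
sin(90) = 1
tau = 42 * 8 * 1
tau = 336 Nm

336 Nm


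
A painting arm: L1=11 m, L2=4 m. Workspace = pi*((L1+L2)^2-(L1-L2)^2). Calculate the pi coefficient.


Given: L1 = 11, L2 = 4
(L1+L2)^2 = (15)^2 = 225
(L1-L2)^2 = (7)^2 = 49
Difference = 225 - 49 = 176
This equals 4*L1*L2 = 4*11*4 = 176
Workspace area = 176*pi

176


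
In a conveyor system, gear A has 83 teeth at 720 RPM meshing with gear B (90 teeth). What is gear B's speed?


Given: N1 = 83 teeth, w1 = 720 RPM, N2 = 90 teeth
Using N1*w1 = N2*w2
w2 = N1*w1 / N2
w2 = 83*720 / 90
w2 = 59760 / 90
w2 = 664 RPM

664 RPM


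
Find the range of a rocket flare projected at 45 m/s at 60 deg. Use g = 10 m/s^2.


Given: v0 = 45 m/s, theta = 60 deg, g = 10 m/s^2
sin(2*60) = sin(120) = sqrt(3)/2
Using R = v0^2 * sin(2*theta) / g
R = 45^2 * (sqrt(3)/2) / 10
R = 2025 * sqrt(3) / 20
R = 405/4*sqrt(3) m

405/4*sqrt(3) m


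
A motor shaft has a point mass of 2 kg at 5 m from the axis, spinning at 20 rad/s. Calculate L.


Given: m = 2 kg, r = 5 m, omega = 20 rad/s
For a point mass: I = m*r^2
I = 2*5^2 = 2*25 = 50
L = I*omega = 50*20
L = 1000 kg*m^2/s

1000 kg*m^2/s


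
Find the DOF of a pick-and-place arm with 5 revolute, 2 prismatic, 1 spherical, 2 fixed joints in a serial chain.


Given: serial robot with 5 revolute, 2 prismatic, 1 spherical, 2 fixed joints
DOF contribution per joint type: revolute=1, prismatic=1, spherical=3, fixed=0
DOF = 5*1 + 2*1 + 1*3 + 2*0
DOF = 10

10


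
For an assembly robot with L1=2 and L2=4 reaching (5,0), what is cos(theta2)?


Given: L1 = 2, L2 = 4, target (x, y) = (5, 0)
Using cos(theta2) = (x^2 + y^2 - L1^2 - L2^2) / (2*L1*L2)
x^2 + y^2 = 5^2 + 0 = 25
L1^2 + L2^2 = 4 + 16 = 20
Numerator = 25 - 20 = 5
Denominator = 2*2*4 = 16
cos(theta2) = 5/16 = 5/16

5/16


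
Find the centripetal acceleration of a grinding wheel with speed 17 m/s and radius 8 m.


Given: v = 17 m/s, r = 8 m
Using a_c = v^2 / r
a_c = 17^2 / 8
a_c = 289 / 8
a_c = 289/8 m/s^2

289/8 m/s^2


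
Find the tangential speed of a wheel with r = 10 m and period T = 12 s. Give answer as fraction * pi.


Given: radius r = 10 m, period T = 12 s
Using v = 2*pi*r / T
v = 2*pi*10 / 12
v = 20*pi / 12
v = 5/3*pi m/s

5/3*pi m/s


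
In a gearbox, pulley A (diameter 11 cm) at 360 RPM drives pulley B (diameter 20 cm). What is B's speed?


Given: D1 = 11 cm, w1 = 360 RPM, D2 = 20 cm
Using D1*w1 = D2*w2
w2 = D1*w1 / D2
w2 = 11*360 / 20
w2 = 3960 / 20
w2 = 198 RPM

198 RPM


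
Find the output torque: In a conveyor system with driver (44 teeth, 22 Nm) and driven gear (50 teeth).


Given: N1 = 44, N2 = 50, T1 = 22 Nm
Using T2/T1 = N2/N1
T2 = T1 * N2 / N1
T2 = 22 * 50 / 44
T2 = 1100 / 44
T2 = 25 Nm

25 Nm


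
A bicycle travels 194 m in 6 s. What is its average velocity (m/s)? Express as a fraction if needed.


Given: distance d = 194 m, time t = 6 s
Using v = d / t
v = 194 / 6
v = 97/3 m/s

97/3 m/s


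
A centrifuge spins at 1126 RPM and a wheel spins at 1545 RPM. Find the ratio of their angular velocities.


Given: RPM_A = 1126, RPM_B = 1545
omega = 2*pi*RPM/60, so omega_A/omega_B = RPM_A / RPM_B
omega_A/omega_B = 1126 / 1545
omega_A/omega_B = 1126/1545

1126/1545


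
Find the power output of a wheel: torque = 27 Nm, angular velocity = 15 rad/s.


Given: tau = 27 Nm, omega = 15 rad/s
Using P = tau * omega
P = 27 * 15
P = 405 W

405 W


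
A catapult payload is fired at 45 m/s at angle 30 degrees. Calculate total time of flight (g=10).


Given: v0 = 45 m/s, theta = 30 deg, g = 10 m/s^2
sin(30) = 1/2
Using T = 2*v0*sin(theta) / g
T = 2*45*1/2 / 10
T = 45 / 10
T = 9/2 s

9/2 s


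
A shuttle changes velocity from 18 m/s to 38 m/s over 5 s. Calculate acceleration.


Given: initial velocity v0 = 18 m/s, final velocity v = 38 m/s, time t = 5 s
Using a = (v - v0) / t
a = (38 - 18) / 5
a = 20 / 5
a = 4 m/s^2

4 m/s^2


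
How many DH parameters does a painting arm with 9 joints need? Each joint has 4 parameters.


Given: 9 joints, 4 DH parameters per joint (d, theta, a, alpha)
Total DH parameters = number_of_joints * 4
Total = 9 * 4
Total = 36

36


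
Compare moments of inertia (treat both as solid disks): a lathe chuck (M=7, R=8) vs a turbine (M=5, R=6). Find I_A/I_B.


Given: M1=7 kg, R1=8 m, M2=5 kg, R2=6 m
For a disk: I = (1/2)*M*R^2, so I_A/I_B = (M1*R1^2)/(M2*R2^2)
M1*R1^2 = 7*64 = 448
M2*R2^2 = 5*36 = 180
I_A/I_B = 448/180 = 112/45

112/45


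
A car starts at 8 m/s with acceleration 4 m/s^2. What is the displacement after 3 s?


Given: v0 = 8 m/s, a = 4 m/s^2, t = 3 s
Using s = v0*t + (1/2)*a*t^2
s = 8*3 + (1/2)*4*3^2
s = 24 + (1/2)*36
s = 24 + 18
s = 42

42 m


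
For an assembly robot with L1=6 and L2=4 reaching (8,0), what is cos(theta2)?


Given: L1 = 6, L2 = 4, target (x, y) = (8, 0)
Using cos(theta2) = (x^2 + y^2 - L1^2 - L2^2) / (2*L1*L2)
x^2 + y^2 = 8^2 + 0 = 64
L1^2 + L2^2 = 36 + 16 = 52
Numerator = 64 - 52 = 12
Denominator = 2*6*4 = 48
cos(theta2) = 12/48 = 1/4

1/4


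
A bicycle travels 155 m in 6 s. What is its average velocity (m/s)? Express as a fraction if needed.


Given: distance d = 155 m, time t = 6 s
Using v = d / t
v = 155 / 6
v = 155/6 m/s

155/6 m/s


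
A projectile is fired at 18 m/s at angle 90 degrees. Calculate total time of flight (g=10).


Given: v0 = 18 m/s, theta = 90 deg, g = 10 m/s^2
sin(90) = 1
Using T = 2*v0*sin(theta) / g
T = 2*18*1 / 10
T = 36 / 10
T = 18/5 s

18/5 s


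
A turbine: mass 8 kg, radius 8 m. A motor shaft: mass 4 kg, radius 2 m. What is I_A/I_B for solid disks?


Given: M1=8 kg, R1=8 m, M2=4 kg, R2=2 m
For a disk: I = (1/2)*M*R^2, so I_A/I_B = (M1*R1^2)/(M2*R2^2)
M1*R1^2 = 8*64 = 512
M2*R2^2 = 4*4 = 16
I_A/I_B = 512/16 = 32

32


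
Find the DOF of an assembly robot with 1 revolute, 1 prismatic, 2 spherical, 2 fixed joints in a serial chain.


Given: serial robot with 1 revolute, 1 prismatic, 2 spherical, 2 fixed joints
DOF contribution per joint type: revolute=1, prismatic=1, spherical=3, fixed=0
DOF = 1*1 + 1*1 + 2*3 + 2*0
DOF = 8

8


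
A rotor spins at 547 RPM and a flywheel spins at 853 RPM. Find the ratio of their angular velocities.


Given: RPM_A = 547, RPM_B = 853
omega = 2*pi*RPM/60, so omega_A/omega_B = RPM_A / RPM_B
omega_A/omega_B = 547 / 853
omega_A/omega_B = 547/853

547/853


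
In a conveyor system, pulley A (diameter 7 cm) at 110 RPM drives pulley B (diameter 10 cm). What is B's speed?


Given: D1 = 7 cm, w1 = 110 RPM, D2 = 10 cm
Using D1*w1 = D2*w2
w2 = D1*w1 / D2
w2 = 7*110 / 10
w2 = 770 / 10
w2 = 77 RPM

77 RPM


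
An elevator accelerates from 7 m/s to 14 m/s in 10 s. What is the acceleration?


Given: initial velocity v0 = 7 m/s, final velocity v = 14 m/s, time t = 10 s
Using a = (v - v0) / t
a = (14 - 7) / 10
a = 7 / 10
a = 7/10 m/s^2

7/10 m/s^2


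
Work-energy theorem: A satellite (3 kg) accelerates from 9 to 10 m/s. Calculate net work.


Given: m = 3 kg, v0 = 9 m/s, v = 10 m/s
Using W = (1/2)*m*(v^2 - v0^2)
v^2 = 10^2 = 100
v0^2 = 9^2 = 81
v^2 - v0^2 = 100 - 81 = 19
W = (1/2)*3*19 = 57/2 J

57/2 J


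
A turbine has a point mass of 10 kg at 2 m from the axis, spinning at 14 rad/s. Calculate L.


Given: m = 10 kg, r = 2 m, omega = 14 rad/s
For a point mass: I = m*r^2
I = 10*2^2 = 10*4 = 40
L = I*omega = 40*14
L = 560 kg*m^2/s

560 kg*m^2/s


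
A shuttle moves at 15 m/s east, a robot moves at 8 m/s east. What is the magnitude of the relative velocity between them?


Given: v_A = 15 m/s east, v_B = 8 m/s east
Both move in the same direction; relative speed = |v_A - v_B|
|15 - 8| = |7|
= 7 m/s

7 m/s


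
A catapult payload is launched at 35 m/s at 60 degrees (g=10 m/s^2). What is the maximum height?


Given: v0 = 35 m/s, theta = 60 deg, g = 10 m/s^2
sin^2(60) = 3/4
Using H = v0^2 * sin^2(theta) / (2*g)
H = 35^2 * 3/4 / (2*10)
H = 1225 * 3/4 / 20
H = 3675/4 / 20
H = 735/16 m

735/16 m


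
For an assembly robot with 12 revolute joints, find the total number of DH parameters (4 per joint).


Given: 12 joints, 4 DH parameters per joint (d, theta, a, alpha)
Total DH parameters = number_of_joints * 4
Total = 12 * 4
Total = 48

48


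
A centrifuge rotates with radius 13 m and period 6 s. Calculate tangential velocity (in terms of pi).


Given: radius r = 13 m, period T = 6 s
Using v = 2*pi*r / T
v = 2*pi*13 / 6
v = 26*pi / 6
v = 13/3*pi m/s

13/3*pi m/s


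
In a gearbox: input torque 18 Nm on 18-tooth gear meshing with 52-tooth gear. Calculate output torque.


Given: N1 = 18, N2 = 52, T1 = 18 Nm
Using T2/T1 = N2/N1
T2 = T1 * N2 / N1
T2 = 18 * 52 / 18
T2 = 936 / 18
T2 = 52 Nm

52 Nm


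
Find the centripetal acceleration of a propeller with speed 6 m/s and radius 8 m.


Given: v = 6 m/s, r = 8 m
Using a_c = v^2 / r
a_c = 6^2 / 8
a_c = 36 / 8
a_c = 9/2 m/s^2

9/2 m/s^2


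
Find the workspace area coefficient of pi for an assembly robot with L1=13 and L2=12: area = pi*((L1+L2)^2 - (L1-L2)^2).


Given: L1 = 13, L2 = 12
(L1+L2)^2 = (25)^2 = 625
(L1-L2)^2 = (1)^2 = 1
Difference = 625 - 1 = 624
This equals 4*L1*L2 = 4*13*12 = 624
Workspace area = 624*pi

624


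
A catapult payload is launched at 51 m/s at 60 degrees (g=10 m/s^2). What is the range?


Given: v0 = 51 m/s, theta = 60 deg, g = 10 m/s^2
sin(2*60) = sin(120) = sqrt(3)/2
Using R = v0^2 * sin(2*theta) / g
R = 51^2 * (sqrt(3)/2) / 10
R = 2601 * sqrt(3) / 20
R = 2601/20*sqrt(3) m

2601/20*sqrt(3) m
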